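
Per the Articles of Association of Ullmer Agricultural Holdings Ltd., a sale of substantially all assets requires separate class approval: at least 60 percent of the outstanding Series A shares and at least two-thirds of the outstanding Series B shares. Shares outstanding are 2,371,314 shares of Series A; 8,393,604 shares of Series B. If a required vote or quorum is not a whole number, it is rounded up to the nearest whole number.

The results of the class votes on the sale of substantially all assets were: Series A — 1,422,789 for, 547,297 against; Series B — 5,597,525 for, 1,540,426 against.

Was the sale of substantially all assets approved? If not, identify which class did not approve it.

Approved — every class gave the required vote.

Series A: 3/5 of 2371314 = 1422788.40, rounded up to 1422789; 1,422,789 required, 1,422,789 in favor — approved.
Series B: 2/3 of 8393604 = 5595736; 5,595,736 required, 5,597,525 in favor — approved.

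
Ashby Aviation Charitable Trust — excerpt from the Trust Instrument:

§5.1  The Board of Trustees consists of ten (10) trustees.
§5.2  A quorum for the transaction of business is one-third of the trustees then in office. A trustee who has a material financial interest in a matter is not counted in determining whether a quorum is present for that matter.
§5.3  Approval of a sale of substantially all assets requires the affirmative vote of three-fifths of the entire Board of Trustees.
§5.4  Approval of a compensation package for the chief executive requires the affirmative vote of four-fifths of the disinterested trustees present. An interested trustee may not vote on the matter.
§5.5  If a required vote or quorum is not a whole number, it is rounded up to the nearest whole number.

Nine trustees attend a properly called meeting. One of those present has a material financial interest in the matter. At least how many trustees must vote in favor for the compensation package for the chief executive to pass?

7

The compensation package for the chief executive requires four-fifths of the disinterested trustees present (9 − 1 = 8).
4/5 of 8 = 6.40, rounded up to 7.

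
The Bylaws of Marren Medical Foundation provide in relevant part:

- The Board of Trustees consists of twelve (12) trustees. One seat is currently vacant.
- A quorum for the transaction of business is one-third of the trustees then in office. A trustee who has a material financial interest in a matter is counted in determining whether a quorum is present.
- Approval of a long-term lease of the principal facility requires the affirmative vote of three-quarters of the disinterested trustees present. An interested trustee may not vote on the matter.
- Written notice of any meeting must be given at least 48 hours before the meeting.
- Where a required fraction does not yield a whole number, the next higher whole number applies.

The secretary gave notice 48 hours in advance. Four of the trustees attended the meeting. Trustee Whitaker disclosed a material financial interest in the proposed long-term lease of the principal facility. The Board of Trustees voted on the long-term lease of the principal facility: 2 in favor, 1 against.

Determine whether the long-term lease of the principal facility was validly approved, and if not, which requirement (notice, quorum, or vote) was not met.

Invalid — vote requirement not satisfied.

Notice: 48 hours given; 48 required (48 ≥ 48). Satisfied.
Quorum: 4 present (interested trustees count toward quorum); quorum is 4. Satisfied.
Vote: the long-term lease of the principal facility requires three-fourths of the disinterested trustees present (4 − 1 = 3). 3/4 of 3 = 2.25, rounded up to 3, so 3 affirmative votes are needed; 2 voted in favor. Not satisfied.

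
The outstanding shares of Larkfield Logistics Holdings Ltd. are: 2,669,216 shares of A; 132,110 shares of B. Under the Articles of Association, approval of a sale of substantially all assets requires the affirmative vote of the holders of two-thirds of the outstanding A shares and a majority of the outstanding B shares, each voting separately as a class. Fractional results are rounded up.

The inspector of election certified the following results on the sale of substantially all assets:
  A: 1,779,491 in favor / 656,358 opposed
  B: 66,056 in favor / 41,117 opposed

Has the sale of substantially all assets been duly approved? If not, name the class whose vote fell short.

Approved — every class gave the required vote.

A: 2/3 of 2669216 = 1779477.33, rounded up to 1779478; 1,779,478 required, 1,779,491 in favor — approved.
B: a majority of 132110 is 66056; 66,056 required, 66,056 in favor — approved.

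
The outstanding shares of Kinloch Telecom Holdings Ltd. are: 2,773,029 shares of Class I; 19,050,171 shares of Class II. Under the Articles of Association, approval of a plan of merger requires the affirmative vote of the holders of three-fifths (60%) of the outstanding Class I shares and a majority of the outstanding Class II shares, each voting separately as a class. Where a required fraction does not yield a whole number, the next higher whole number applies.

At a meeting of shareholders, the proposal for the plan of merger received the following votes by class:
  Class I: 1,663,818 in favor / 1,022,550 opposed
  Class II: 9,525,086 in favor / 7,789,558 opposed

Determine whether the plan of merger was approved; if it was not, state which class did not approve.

Class I: 3/5 of 2773029 = 1663817.40, rounded up to 1663818; 1,663,818 required, 1,663,818 in favor — approved.
Class II: a majority of 19050171 is 9525086; 9,525,086 required, 9,525,086 in favor — approved.

Approved — every class gave the required vote.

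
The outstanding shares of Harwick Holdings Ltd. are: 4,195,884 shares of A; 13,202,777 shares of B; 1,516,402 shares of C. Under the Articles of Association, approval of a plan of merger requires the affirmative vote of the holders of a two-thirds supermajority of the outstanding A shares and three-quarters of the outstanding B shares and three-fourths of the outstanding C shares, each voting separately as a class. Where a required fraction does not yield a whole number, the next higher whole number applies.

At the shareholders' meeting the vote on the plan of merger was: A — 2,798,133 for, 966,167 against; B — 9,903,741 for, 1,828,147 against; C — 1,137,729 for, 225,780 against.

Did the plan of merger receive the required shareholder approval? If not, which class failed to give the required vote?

Approved — every class gave the required vote.

A: 2/3 of 4195884 = 2797256; 2,797,256 required, 2,798,133 in favor — approved.
B: 3/4 of 13202777 = 9902082.75, rounded up to 9902083; 9,902,083 required, 9,903,741 in favor — approved.
C: 3/4 of 1516402 = 1137301.50, rounded up to 1137302; 1,137,302 required, 1,137,729 in favor — approved.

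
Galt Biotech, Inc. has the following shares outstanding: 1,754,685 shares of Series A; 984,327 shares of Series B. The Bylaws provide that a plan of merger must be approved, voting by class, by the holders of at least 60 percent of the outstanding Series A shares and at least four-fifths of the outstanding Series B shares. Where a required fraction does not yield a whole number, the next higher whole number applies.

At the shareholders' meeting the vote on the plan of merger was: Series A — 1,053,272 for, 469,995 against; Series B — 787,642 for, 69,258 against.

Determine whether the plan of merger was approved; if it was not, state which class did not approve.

Series A: 3/5 of 1754685 = 1052811; 1,052,811 required, 1,053,272 in favor — approved.
Series B: 4/5 of 984327 = 787461.60, rounded up to 787462; 787,462 required, 787,642 in favor — approved.

Approved — every class gave the required vote.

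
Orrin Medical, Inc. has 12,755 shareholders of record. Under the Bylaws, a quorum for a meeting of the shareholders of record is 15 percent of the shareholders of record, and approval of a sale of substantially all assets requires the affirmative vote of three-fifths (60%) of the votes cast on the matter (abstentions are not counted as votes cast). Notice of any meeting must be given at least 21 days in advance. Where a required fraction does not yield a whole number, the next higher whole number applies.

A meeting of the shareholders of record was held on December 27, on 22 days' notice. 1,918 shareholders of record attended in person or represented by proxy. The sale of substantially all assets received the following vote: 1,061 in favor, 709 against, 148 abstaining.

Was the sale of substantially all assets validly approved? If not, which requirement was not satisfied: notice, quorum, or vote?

Notice: 22 days given; 21 required. Satisfied.
Quorum: 15% of 12,755 = 1,913.25, rounded up to 1,914; 1,918 present. Satisfied.
Vote: requires three-fifths of the votes cast (1,918 − 148 abstaining = 1,770); 3/5 of 1770 = 1062, so 1,062 needed; 1,061 in favor. Not satisfied.

Invalid — vote requirement not satisfied.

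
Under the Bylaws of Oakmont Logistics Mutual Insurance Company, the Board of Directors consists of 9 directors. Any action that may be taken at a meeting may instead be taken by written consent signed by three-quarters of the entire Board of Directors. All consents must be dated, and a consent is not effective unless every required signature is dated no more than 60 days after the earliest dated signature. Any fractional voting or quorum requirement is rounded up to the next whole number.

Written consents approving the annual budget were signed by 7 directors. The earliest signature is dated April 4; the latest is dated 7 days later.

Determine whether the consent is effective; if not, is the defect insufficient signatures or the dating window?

Effective — both the signature and dating-window requirements are satisfied.

Signatures required: three-quarters of 9 — 3/4 of 9 = 6.75, rounded up to 7, so 7 needed; 7 signed. Sufficient.
Dating window: the latest signature is 7 days after the earliest; the limit is 60 days. Within the window.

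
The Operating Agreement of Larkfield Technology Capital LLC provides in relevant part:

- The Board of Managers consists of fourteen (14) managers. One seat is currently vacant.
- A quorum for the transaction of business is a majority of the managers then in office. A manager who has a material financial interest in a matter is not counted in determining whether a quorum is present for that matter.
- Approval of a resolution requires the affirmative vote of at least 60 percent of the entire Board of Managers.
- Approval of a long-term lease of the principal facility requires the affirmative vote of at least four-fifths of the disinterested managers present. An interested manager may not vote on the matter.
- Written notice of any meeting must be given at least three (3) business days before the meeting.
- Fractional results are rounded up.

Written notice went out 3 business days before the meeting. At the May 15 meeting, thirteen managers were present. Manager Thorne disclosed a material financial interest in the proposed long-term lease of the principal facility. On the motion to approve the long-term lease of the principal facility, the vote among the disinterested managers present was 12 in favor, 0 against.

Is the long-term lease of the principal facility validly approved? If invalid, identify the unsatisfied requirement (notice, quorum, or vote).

Valid — all requirements satisfied.

Notice: 3 business days given; 3 required (3 ≥ 3). Satisfied.
Quorum: 13 present, but the 1 interested manager does not count, leaving 12. Quorum is 7. Satisfied.
Vote: the long-term lease of the principal facility requires four-fifths of the disinterested managers present (13 − 1 = 12). 4/5 of 12 = 9.60, rounded up to 10, so 10 affirmative votes are needed; 12 voted in favor. Satisfied.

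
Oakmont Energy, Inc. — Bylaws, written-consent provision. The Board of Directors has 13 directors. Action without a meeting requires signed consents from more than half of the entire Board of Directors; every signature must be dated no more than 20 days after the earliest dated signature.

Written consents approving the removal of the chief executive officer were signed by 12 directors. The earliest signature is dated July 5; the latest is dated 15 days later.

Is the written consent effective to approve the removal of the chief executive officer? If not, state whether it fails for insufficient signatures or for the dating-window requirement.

Signatures required: more than half of 13 — a majority of 13 is 7, so 7 needed; 12 signed. Sufficient.
Dating window: the latest signature is 15 days after the earliest; the limit is 20 days. Within the window.

Effective — both the signature and dating-window requirements are satisfied.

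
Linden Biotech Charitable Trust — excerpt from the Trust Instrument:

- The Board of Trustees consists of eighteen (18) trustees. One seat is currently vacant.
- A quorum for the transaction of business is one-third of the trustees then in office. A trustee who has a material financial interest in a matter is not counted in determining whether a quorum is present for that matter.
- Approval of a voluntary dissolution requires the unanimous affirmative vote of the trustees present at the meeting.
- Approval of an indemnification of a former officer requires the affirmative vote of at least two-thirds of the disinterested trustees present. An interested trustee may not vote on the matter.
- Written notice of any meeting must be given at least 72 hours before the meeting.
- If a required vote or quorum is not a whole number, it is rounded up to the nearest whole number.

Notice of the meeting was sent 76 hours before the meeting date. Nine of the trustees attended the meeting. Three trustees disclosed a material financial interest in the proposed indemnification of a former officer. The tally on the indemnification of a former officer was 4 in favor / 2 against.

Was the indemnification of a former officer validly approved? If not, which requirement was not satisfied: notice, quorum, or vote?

Notice: 76 hours given; 72 required (76 ≥ 72). Satisfied.
Quorum: 9 present, but the 3 interested trustees do not count, leaving 6. Quorum is 6. Satisfied.
Vote: the indemnification of a former officer requires two-thirds of the disinterested trustees present (9 − 3 = 6). 2/3 of 6 = 4, so 4 affirmative votes are needed; 4 voted in favor. Satisfied.

Valid — all requirements satisfied.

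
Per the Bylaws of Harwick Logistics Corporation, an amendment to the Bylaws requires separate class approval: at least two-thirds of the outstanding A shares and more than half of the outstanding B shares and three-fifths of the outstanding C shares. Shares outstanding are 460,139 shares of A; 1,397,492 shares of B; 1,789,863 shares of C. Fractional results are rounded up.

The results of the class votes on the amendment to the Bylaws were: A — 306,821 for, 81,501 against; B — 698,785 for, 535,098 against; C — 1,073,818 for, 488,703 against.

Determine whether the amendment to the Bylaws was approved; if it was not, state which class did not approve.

Not approved — the C shares did not give the required vote.

A: 2/3 of 460139 = 306759.33, rounded up to 306760; 306,760 required, 306,821 in favor — approved.
B: a majority of 1397492 is 698747; 698,747 required, 698,785 in favor — approved.
C: 3/5 of 1789863 = 1073917.80, rounded up to 1073918; 1,073,918 required, 1,073,818 in favor — not approved.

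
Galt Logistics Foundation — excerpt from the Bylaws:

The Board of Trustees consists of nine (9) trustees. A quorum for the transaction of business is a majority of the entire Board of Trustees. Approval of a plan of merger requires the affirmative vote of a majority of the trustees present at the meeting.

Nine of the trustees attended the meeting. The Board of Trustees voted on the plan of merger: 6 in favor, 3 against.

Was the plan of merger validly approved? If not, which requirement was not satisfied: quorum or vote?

Quorum: 9 present; quorum is 5. Satisfied.
Vote: the plan of merger requires a majority of the trustees present (9). A majority of 9 is 5, so 5 affirmative votes are needed; 6 voted in favor. Satisfied.

Valid — all requirements satisfied.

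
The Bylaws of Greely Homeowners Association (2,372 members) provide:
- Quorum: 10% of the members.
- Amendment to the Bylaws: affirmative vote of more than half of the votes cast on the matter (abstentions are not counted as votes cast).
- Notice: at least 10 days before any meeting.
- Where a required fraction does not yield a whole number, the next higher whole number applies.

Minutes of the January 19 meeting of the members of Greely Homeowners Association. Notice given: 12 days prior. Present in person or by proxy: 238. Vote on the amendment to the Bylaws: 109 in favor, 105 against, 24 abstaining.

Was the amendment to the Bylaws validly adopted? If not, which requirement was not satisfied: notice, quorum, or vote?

Valid — all requirements satisfied.

Notice: 12 days given; 10 required. Satisfied.
Quorum: 10% of 2,372 = 237.20, rounded up to 238; 238 present. Satisfied.
Vote: requires a majority of the votes cast (238 − 24 abstaining = 214); a majority of 214 is 108, so 108 needed; 109 in favor. Satisfied.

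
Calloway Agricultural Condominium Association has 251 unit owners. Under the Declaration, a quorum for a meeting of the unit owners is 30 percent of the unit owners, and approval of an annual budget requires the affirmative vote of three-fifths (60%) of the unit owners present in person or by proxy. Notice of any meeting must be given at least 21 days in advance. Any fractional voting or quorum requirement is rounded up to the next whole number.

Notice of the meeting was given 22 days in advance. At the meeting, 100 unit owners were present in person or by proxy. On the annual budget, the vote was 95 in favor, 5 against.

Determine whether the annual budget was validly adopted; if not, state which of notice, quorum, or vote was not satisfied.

Notice: 22 days given; 21 required. Satisfied.
Quorum: 30% of 251 = 75.30, rounded up to 76; 100 present. Satisfied.
Vote: requires three-fifths of those present (100); 3/5 of 100 = 60, so 60 needed; 95 in favor. Satisfied.

Valid — all requirements satisfied.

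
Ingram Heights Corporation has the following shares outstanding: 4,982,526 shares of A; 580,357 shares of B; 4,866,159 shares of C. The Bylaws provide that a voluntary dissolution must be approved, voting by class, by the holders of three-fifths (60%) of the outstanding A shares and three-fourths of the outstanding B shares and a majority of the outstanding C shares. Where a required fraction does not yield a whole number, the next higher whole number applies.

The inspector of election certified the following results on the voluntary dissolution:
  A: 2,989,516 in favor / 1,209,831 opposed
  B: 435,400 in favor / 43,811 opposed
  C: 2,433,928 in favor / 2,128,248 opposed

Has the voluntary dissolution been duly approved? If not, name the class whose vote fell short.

Approved — every class gave the required vote.

A: 3/5 of 4982526 = 2989515.60, rounded up to 2989516; 2,989,516 required, 2,989,516 in favor — approved.
B: 3/4 of 580357 = 435267.75, rounded up to 435268; 435,268 required, 435,400 in favor — approved.
C: a majority of 4866159 is 2433080; 2,433,080 required, 2,433,928 in favor — approved.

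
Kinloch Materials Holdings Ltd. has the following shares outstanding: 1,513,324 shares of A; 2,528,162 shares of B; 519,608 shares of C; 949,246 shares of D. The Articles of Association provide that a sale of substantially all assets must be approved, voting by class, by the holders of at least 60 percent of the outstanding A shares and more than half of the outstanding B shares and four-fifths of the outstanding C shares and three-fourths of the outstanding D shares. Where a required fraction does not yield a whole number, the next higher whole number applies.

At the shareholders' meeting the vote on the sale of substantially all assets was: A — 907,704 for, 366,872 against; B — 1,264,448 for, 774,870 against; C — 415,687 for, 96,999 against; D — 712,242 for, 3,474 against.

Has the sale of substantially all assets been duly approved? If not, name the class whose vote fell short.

A: 3/5 of 1513324 = 907994.40, rounded up to 907995; 907,995 required, 907,704 in favor — not approved.
B: a majority of 2528162 is 1264082; 1,264,082 required, 1,264,448 in favor — approved.
C: 4/5 of 519608 = 415686.40, rounded up to 415687; 415,687 required, 415,687 in favor — approved.
D: 3/4 of 949246 = 711934.50, rounded up to 711935; 711,935 required, 712,242 in favor — approved.

Not approved — the A shares did not give the required vote.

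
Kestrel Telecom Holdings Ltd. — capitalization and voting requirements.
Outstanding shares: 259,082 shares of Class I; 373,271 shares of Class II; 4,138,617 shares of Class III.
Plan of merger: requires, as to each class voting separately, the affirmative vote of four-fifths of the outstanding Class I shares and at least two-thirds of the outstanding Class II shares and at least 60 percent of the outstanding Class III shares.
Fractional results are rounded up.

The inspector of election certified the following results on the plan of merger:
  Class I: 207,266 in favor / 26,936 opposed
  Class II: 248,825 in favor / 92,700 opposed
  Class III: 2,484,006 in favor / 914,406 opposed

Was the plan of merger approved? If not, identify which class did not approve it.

Not approved — the Class II shares did not give the required vote.

Class I: 4/5 of 259082 = 207265.60, rounded up to 207266; 207,266 required, 207,266 in favor — approved.
Class II: 2/3 of 373271 = 248847.33, rounded up to 248848; 248,848 required, 248,825 in favor — not approved.
Class III: 3/5 of 4138617 = 2483170.20, rounded up to 2483171; 2,483,171 required, 2,484,006 in favor — approved.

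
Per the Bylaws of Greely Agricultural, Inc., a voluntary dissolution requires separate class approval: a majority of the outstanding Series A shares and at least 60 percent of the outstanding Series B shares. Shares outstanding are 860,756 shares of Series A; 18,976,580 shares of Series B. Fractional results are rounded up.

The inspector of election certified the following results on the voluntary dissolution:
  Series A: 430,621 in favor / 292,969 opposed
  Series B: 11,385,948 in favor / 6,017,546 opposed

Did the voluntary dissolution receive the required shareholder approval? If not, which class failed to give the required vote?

Series A: a majority of 860756 is 430379; 430,379 required, 430,621 in favor — approved.
Series B: 3/5 of 18976580 = 11385948; 11,385,948 required, 11,385,948 in favor — approved.

Approved — every class gave the required vote.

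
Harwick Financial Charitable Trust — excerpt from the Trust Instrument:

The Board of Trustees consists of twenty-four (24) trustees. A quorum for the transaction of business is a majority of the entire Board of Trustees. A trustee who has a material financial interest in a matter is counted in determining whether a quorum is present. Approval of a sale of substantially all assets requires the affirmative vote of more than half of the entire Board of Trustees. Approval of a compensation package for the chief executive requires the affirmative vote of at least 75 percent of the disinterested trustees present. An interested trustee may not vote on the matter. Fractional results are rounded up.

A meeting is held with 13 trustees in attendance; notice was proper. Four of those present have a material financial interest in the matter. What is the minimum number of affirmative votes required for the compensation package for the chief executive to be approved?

7

The compensation package for the chief executive requires three-fourths of the disinterested trustees present (13 − 4 = 9).
3/4 of 9 = 6.75, rounded up to 7.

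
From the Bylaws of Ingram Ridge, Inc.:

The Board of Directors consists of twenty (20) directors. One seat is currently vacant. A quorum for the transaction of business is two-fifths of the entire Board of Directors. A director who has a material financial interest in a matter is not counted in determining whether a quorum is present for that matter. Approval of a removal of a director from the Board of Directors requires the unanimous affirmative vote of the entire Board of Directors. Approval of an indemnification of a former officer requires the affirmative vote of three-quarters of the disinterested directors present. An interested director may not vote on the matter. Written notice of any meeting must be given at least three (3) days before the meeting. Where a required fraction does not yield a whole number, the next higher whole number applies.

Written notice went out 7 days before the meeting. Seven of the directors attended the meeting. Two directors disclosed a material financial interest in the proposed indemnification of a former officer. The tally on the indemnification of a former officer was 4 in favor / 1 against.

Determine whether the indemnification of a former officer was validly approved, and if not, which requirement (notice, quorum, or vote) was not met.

Invalid — quorum requirement not satisfied.

Notice: 7 days given; 3 required (7 ≥ 3). Satisfied.
Quorum: 7 present, but the 2 interested directors do not count, leaving 5. Quorum is 8. Not satisfied.
Vote: the indemnification of a former officer requires three-fourths of the disinterested directors present (7 − 2 = 5). 3/4 of 5 = 3.75, rounded up to 4, so 4 affirmative votes are needed; 4 voted in favor. Satisfied. (Moot — without a quorum no business can be validly transacted.)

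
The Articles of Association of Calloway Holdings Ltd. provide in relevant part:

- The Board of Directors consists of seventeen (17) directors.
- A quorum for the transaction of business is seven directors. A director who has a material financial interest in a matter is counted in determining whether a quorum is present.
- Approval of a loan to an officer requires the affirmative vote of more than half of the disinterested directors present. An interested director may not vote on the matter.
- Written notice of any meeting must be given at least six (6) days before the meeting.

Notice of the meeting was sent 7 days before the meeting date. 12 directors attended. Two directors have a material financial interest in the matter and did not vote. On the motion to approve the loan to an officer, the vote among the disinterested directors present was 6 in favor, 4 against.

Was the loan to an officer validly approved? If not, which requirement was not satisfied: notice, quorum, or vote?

Valid — all requirements satisfied.

Notice: 7 days given; 6 required (7 ≥ 6). Satisfied.
Quorum: 12 present (interested directors count toward quorum); quorum is 7. Satisfied.
Vote: the loan to an officer requires a majority of the disinterested directors present (12 − 2 = 10). A majority of 10 is 6, so 6 affirmative votes are needed; 6 voted in favor. Satisfied.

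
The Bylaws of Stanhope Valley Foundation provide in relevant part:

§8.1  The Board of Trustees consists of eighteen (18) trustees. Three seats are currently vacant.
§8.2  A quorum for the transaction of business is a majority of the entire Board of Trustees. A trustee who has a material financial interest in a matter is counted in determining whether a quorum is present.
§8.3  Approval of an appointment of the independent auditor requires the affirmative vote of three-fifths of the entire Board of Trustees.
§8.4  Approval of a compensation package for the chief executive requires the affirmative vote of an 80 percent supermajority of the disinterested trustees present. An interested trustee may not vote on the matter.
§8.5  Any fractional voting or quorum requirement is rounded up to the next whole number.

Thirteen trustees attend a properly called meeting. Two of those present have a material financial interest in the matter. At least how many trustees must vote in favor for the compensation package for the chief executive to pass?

9

The compensation package for the chief executive requires four-fifths of the disinterested trustees present (13 − 2 = 11).
4/5 of 11 = 8.80, rounded up to 9.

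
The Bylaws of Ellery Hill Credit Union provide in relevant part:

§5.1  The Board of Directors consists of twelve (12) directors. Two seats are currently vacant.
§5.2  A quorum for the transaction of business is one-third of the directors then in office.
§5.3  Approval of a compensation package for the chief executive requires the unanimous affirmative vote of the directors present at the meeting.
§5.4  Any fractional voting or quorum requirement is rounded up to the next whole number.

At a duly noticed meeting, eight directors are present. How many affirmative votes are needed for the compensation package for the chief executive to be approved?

8

The compensation package for the chief executive requires the unanimous vote of the directors present (8).
Unanimous means all 8.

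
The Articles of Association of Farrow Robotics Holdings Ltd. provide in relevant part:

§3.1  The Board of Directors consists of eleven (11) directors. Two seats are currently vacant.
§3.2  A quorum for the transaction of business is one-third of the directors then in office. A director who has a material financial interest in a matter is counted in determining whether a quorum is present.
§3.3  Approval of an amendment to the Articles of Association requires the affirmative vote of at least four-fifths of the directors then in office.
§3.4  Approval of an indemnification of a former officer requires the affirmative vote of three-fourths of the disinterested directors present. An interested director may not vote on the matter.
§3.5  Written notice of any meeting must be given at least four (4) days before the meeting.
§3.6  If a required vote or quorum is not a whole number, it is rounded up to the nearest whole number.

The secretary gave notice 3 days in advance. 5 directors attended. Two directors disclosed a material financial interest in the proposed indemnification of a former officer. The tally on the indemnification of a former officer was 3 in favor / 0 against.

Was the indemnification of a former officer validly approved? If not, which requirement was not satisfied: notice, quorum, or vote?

Invalid — notice requirement not satisfied.

Notice: 3 days given; 4 required (3 < 4). Not satisfied.
Quorum: 5 present (interested directors count toward quorum); quorum is 3. Satisfied.
Vote: the indemnification of a former officer requires three-fourths of the disinterested directors present (5 − 2 = 3). 3/4 of 3 = 2.25, rounded up to 3, so 3 affirmative votes are needed; 3 voted in favor. Satisfied.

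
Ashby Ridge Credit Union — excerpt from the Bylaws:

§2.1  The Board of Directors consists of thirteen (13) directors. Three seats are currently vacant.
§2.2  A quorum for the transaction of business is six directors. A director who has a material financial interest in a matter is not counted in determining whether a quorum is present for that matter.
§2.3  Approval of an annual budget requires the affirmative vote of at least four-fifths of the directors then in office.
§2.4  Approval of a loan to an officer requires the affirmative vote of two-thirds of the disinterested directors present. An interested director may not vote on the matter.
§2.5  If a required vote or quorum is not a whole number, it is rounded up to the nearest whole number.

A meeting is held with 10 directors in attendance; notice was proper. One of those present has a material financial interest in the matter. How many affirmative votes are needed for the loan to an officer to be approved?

6

The loan to an officer requires two-thirds of the disinterested directors present (10 − 1 = 9).
2/3 of 9 = 6.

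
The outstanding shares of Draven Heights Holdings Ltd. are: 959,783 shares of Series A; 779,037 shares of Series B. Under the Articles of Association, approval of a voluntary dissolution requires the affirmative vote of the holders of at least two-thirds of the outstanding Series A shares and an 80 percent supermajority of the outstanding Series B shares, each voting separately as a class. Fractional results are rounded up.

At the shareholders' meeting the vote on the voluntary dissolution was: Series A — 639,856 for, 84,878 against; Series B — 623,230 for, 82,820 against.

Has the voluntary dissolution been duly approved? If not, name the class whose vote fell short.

Approved — every class gave the required vote.

Series A: 2/3 of 959783 = 639855.33, rounded up to 639856; 639,856 required, 639,856 in favor — approved.
Series B: 4/5 of 779037 = 623229.60, rounded up to 623230; 623,230 required, 623,230 in favor — approved.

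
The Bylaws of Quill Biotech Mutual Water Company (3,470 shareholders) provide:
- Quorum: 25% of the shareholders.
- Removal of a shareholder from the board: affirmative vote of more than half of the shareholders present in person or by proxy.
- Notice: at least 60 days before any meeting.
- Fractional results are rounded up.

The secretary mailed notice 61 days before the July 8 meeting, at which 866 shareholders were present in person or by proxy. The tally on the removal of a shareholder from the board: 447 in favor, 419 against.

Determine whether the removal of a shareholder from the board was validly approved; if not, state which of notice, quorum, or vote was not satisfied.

Invalid — quorum requirement not satisfied.

Notice: 61 days given; 60 required. Satisfied.
Quorum: 25% of 3,470 = 867.50, rounded up to 868; 866 present. Not satisfied.
Vote: requires a majority of those present (866); a majority of 866 is 434, so 434 needed; 447 in favor. Satisfied.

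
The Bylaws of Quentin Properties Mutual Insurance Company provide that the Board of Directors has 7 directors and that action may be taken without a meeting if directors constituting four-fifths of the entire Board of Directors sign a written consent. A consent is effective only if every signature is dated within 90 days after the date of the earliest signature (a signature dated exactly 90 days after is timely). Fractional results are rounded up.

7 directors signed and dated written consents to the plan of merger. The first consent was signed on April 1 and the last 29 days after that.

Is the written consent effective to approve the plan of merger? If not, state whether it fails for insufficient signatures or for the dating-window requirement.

Effective — both the signature and dating-window requirements are satisfied.

Signatures required: four-fifths of 7 — 4/5 of 7 = 5.60, rounded up to 6, so 6 needed; 7 signed. Sufficient.
Dating window: the latest signature is 29 days after the earliest; the limit is 90 days. Within the window.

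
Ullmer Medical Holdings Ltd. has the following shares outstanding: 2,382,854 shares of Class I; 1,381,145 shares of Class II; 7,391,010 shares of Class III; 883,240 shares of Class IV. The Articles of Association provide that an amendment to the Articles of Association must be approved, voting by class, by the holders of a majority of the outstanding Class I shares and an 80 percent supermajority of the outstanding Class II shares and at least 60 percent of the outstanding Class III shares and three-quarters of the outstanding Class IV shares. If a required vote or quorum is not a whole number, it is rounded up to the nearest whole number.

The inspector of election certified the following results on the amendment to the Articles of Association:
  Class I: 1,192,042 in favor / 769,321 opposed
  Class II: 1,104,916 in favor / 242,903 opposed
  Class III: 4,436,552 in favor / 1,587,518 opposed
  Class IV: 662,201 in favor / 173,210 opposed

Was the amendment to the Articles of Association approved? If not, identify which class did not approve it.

Not approved — the Class IV shares did not give the required vote.

Class I: a majority of 2382854 is 1191428; 1,191,428 required, 1,192,042 in favor — approved.
Class II: 4/5 of 1381145 = 1104916; 1,104,916 required, 1,104,916 in favor — approved.
Class III: 3/5 of 7391010 = 4434606; 4,434,606 required, 4,436,552 in favor — approved.
Class IV: 3/4 of 883240 = 662430; 662,430 required, 662,201 in favor — not approved.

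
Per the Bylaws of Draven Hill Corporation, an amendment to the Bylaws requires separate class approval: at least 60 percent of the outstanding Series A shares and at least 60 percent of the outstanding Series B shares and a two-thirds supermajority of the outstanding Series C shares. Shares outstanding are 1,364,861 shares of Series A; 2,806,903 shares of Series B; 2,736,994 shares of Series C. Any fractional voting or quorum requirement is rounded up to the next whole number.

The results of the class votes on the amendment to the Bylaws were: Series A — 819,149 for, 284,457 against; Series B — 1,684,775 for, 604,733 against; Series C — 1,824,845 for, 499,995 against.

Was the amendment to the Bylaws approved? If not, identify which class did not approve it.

Series A: 3/5 of 1364861 = 818916.60, rounded up to 818917; 818,917 required, 819,149 in favor — approved.
Series B: 3/5 of 2806903 = 1684141.80, rounded up to 1684142; 1,684,142 required, 1,684,775 in favor — approved.
Series C: 2/3 of 2736994 = 1824662.67, rounded up to 1824663; 1,824,663 required, 1,824,845 in favor — approved.

Approved — every class gave the required vote.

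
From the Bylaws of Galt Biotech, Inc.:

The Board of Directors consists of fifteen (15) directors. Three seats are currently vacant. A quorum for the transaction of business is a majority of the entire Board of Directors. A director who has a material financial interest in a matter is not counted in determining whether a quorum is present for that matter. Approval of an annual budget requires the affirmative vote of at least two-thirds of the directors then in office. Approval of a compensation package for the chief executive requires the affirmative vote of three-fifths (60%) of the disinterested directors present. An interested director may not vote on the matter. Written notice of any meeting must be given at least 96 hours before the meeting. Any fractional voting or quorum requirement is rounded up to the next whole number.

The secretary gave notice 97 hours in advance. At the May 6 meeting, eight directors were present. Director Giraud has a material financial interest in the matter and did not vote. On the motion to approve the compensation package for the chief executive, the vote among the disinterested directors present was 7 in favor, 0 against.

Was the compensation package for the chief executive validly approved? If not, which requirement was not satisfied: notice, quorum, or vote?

Invalid — quorum requirement not satisfied.

Notice: 97 hours given; 96 required (97 ≥ 96). Satisfied.
Quorum: 8 present, but the 1 interested director does not count, leaving 7. Quorum is 8. Not satisfied.
Vote: the compensation package for the chief executive requires three-fifths of the disinterested directors present (8 − 1 = 7). 3/5 of 7 = 4.20, rounded up to 5, so 5 affirmative votes are needed; 7 voted in favor. Satisfied. (Moot — without a quorum no business can be validly transacted.)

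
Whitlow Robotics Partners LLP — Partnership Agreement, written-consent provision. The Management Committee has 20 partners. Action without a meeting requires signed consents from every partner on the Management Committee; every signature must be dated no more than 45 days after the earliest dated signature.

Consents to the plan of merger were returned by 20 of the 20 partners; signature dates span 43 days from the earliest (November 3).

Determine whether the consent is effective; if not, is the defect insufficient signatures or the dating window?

Effective — both the signature and dating-window requirements are satisfied.

Signatures required: all of 20 — unanimous means all 20, so 20 needed; 20 signed. Sufficient.
Dating window: the latest signature is 43 days after the earliest; the limit is 45 days. Within the window.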